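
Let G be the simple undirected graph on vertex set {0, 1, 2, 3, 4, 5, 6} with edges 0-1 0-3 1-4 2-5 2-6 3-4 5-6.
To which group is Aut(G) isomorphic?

G has two connected components, {0, 1, 3, 4} and {2, 5, 6}; each is 2-regular, so G = C_4 ⊔ C_3. The components are non-isomorphic (different sizes), so Aut(G) = Aut(C_3) × Aut(C_4) = D_3 × D_4 of order 6·8 = 48.

D_3 × D_4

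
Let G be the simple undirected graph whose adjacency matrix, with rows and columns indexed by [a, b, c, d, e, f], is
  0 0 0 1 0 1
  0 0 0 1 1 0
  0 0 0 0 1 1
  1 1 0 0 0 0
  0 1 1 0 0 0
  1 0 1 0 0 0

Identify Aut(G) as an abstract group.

the dihedral group of order 12

G is 2-regular and connected on 6 vertices, i.e. the cycle C_6. The automorphisms of the 6-cycle are exactly the symmetries of a regular 6-gon: the dihedral group D_6, |D_6| = 12.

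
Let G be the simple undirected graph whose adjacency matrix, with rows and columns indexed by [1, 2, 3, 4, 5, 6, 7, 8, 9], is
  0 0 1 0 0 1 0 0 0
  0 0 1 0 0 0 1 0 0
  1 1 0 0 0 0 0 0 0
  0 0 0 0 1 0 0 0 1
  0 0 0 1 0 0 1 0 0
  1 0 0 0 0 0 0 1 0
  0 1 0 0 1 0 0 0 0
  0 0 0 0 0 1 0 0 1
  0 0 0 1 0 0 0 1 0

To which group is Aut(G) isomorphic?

the dihedral group of order 18

G is 2-regular and connected on 9 vertices, i.e. the cycle C_9. The automorphisms of the 9-cycle are exactly the symmetries of a regular 9-gon: the dihedral group D_9, |D_9| = 18.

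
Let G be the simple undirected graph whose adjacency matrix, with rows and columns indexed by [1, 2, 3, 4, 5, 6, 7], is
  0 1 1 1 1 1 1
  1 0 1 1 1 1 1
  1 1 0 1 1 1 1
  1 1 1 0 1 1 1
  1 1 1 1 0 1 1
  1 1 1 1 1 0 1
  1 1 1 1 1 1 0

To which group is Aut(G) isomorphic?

Every vertex has degree 6, so G is the complete graph K_7. Every bijection on the vertex set is an automorphism of K_7; hence Aut(K_7) ≅ S_7, order 5040.

S_7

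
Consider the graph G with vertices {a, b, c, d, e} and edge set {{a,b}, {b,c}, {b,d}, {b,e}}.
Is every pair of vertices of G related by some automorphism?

Vertex b is the only vertex of degree 4, so every automorphism fixes it; G is not vertex-transitive.

No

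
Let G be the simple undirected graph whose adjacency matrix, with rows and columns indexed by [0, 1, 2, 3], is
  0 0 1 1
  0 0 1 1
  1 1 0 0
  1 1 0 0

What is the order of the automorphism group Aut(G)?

8

G is 2-regular and bipartite on 2^2 = 4 vertices with girth 4; it is the hypercube graph Q_2. Aut(Q_2) consists of the signed permutations of the 2 coordinate axes: 2! permutations times 2^2 sign flips, so |Aut| = 2^2·2! = 8.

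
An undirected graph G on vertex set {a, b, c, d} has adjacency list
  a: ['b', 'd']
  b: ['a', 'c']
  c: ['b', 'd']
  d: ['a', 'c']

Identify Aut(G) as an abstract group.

the dihedral group of order 8

G is 2-regular and bipartite on 2^2 = 4 vertices with girth 4; it is the hypercube graph Q_2. The symmetry group of the 2-cube is the hyperoctahedral group B_2 = Z_2 ≀ S_2, of order 2^2·2! = 8.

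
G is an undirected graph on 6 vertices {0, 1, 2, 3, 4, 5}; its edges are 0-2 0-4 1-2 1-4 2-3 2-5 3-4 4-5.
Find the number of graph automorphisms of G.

The vertices split by degree into {2, 4} (degree 4) and {0, 1, 3, 5} (degree 2); every edge runs between the two parts, so G is the complete bipartite graph K_{2,4}. The parts have unequal sizes, so no automorphism swaps them; each part is permuted independently, giving S_2 × S_4 of order 2!·4! = 48.

48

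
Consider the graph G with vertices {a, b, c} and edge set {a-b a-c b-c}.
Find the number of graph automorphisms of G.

6

All 3 vertices are pairwise adjacent: G = K_3. Every bijection on the vertex set is an automorphism of K_3; hence Aut(K_3) ≅ S_3, order 6.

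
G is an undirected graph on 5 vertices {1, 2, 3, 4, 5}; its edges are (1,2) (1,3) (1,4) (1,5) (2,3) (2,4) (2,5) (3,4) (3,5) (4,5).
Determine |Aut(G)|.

All 5 vertices are pairwise adjacent: G = K_5. Any permutation of the 5 vertices preserves K_5, so Aut(K_5) = S_5 of order 5! = 120.

120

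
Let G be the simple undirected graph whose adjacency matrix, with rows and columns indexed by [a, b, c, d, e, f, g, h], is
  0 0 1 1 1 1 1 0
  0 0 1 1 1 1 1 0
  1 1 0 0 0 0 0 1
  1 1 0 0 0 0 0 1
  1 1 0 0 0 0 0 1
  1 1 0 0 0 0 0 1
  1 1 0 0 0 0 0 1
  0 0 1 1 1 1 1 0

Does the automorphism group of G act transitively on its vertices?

Automorphisms preserve degree, but G has vertices of degree 3 and vertices of degree 5; no automorphism maps one to the other, so G is not vertex-transitive.

No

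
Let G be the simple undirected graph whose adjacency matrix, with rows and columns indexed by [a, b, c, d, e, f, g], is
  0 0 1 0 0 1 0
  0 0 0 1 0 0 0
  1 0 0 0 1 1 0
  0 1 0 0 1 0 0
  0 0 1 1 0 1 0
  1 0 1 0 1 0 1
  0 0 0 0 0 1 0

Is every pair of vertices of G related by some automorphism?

Vertex f is the only vertex of degree 4, so every automorphism fixes it; G is not vertex-transitive.

No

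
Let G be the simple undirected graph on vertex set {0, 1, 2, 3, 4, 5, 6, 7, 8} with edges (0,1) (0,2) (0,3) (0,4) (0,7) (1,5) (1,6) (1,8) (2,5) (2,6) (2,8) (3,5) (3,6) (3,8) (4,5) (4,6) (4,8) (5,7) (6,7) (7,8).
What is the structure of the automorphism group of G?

The vertices split by degree into {0, 5, 6, 8} (degree 5) and {1, 2, 3, 4, 7} (degree 4); every edge runs between the two parts, so G is the complete bipartite graph K_{4,5}. The parts have unequal sizes, so no automorphism swaps them; each part is permuted independently, giving S_4 × S_5 of order 4!·5! = 2880.

S_4 × S_5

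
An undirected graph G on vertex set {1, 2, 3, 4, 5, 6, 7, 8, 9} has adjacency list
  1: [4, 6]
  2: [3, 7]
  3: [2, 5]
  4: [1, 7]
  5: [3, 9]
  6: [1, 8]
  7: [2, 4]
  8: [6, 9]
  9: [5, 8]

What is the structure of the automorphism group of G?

G is 2-regular and connected on 9 vertices, i.e. the cycle C_9. C_9 has 9 rotations and 9 reflections, so Aut(C_9) ≅ D_9 of order 18.

the dihedral group of order 18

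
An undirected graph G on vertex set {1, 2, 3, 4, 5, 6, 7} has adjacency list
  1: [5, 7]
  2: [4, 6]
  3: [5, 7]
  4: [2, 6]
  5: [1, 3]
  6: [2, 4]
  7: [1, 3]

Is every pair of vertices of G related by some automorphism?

G has two connected components, {1, 3, 5, 7} and {2, 4, 6}; each is 2-regular, so G = C_4 ⊔ C_3. The orbit of 1 under Aut(G) is {1, 3, 5, 7}, which does not contain 2, so G is not vertex-transitive.

No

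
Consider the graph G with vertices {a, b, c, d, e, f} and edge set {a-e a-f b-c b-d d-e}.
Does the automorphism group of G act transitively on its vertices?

No

Automorphisms preserve degree, but G has vertices of degree 1 and vertices of degree 2; no automorphism maps one to the other, so G is not vertex-transitive.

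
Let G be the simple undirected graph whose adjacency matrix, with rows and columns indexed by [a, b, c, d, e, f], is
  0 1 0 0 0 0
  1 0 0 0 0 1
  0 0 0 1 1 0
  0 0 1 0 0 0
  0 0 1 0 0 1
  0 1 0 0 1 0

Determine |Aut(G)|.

The degree sequence is [1, 2, 2, 1, 2, 2]; the two degree-1 vertices a and d are the ends of a path, so G = P_6. The only nontrivial automorphism of a path is the end-to-end reflection, so Aut(G) ≅ Z_2.

2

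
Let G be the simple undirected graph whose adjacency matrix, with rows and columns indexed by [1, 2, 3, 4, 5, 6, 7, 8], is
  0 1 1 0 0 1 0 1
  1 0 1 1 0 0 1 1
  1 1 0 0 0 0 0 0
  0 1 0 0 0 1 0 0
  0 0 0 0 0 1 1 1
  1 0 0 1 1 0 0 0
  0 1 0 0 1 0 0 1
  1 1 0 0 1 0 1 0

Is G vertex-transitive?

No

Vertex 2 is the only vertex of degree 5, so every automorphism fixes it; G is not vertex-transitive.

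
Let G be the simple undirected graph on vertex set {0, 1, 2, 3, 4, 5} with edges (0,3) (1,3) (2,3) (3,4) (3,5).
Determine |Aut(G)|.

120

Vertex 3 has degree 5 and every other vertex has degree 1, so G is the star K_{1,5} with centre 3. The 5 leaves are pairwise interchangeable while the centre is fixed, giving Aut(G) = S_5.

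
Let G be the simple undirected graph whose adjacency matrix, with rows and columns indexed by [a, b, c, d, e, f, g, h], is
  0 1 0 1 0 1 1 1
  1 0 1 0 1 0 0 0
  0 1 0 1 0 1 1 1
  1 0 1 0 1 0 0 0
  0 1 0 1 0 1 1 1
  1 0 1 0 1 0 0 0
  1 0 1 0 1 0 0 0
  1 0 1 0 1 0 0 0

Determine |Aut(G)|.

The vertices split by degree into {a, c, e} (degree 5) and {b, d, f, g, h} (degree 3); every edge runs between the two parts, so G is the complete bipartite graph K_{3,5}. Automorphisms preserve the bipartition setwise (since the parts differ in size) and act as S_3 × S_5 within it; |Aut| = 720.

720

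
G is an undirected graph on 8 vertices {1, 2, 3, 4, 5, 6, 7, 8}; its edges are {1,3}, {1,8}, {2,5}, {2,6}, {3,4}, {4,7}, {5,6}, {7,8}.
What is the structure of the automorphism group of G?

G has two connected components, {1, 3, 4, 7, 8} and {2, 5, 6}; each is 2-regular, so G = C_5 ⊔ C_3. No automorphism exchanges components of different sizes, hence Aut(G) is the direct product D_5 × D_3, order 60.

D_5 × D_3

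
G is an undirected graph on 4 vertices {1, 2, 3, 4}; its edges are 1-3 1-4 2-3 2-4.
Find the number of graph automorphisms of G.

G is 2-regular and connected on 4 vertices, i.e. the cycle C_4. C_4 has 4 rotations and 4 reflections, so Aut(C_4) ≅ D_4 of order 8.

8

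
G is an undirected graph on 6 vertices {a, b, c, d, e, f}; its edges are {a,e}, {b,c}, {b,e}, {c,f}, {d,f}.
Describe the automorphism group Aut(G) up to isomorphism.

The degree sequence is [1, 2, 2, 1, 2, 2]; the two degree-1 vertices a and d are the ends of a path, so G = P_6. The only nontrivial automorphism of a path is the end-to-end reflection, so Aut(G) ≅ Z_2.

C_2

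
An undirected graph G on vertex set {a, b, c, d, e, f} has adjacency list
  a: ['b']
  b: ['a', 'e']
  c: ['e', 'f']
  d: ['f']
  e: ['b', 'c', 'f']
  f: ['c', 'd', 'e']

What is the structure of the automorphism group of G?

Degrees alone do not determine every vertex (e.g. a and d both have degree 1), but their neighbour-degree multisets differ: N(a) has degrees [2] while N(d) has degrees [3]. Repeating this refinement separates all vertices, so the only automorphism is the identity.

{e}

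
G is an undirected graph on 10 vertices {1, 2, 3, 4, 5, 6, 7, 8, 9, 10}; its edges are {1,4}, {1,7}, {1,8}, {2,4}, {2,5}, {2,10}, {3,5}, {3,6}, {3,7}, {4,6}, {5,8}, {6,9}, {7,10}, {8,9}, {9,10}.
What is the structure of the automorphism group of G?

S_5

G is 3-regular on 10 vertices with no triangles and no 4-cycles (girth 5): this is the Petersen graph. Viewing the Petersen graph as the Kneser graph K(5,2) — vertices are 2-subsets of {1,…,5}, edges join disjoint pairs — its automorphisms are exactly the permutations of the 5-element set, so Aut ≅ S_5 of order 120.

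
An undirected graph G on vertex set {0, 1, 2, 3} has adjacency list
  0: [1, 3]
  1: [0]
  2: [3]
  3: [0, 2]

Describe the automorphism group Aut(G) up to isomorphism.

The degree sequence is [2, 1, 1, 2]; the two degree-1 vertices 1 and 2 are the ends of a path, so G = P_4. A path has exactly one nontrivial symmetry — reversal — giving Aut(G) of order 2.

C_2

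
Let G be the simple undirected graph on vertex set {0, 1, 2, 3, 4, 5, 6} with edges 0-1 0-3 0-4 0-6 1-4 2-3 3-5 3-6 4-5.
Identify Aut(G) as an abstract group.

The degree sequence is [4, 2, 1, 4, 3, 2, 2]. Checking the degree-preserving permutations of the vertex set shows that none except the identity preserves every edge, so Aut(G) is trivial.

1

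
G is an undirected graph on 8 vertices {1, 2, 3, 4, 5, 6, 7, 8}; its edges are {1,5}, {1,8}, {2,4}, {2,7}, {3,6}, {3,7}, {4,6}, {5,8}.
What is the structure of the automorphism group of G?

D_3 × D_5

G has two connected components, {2, 3, 4, 6, 7} and {1, 5, 8}; each is 2-regular, so G = C_5 ⊔ C_3. The components are non-isomorphic (different sizes), so Aut(G) = Aut(C_3) × Aut(C_5) = D_3 × D_5 of order 6·10 = 60.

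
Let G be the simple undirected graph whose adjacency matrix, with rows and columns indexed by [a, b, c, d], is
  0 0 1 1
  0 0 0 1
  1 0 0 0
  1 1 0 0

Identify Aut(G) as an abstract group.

The degree sequence is [2, 1, 1, 2]; the two degree-1 vertices b and c are the ends of a path, so G = P_4. A path has exactly one nontrivial symmetry — reversal — giving Aut(G) of order 2.

Z_2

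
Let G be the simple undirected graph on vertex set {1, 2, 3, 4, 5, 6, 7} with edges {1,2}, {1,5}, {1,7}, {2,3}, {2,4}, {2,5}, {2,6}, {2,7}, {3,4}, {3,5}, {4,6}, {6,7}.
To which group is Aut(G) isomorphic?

Vertex 2 is the unique vertex of degree 6; the remaining 6 vertices each have degree 3 and induce a cycle, so G is the wheel on 7 vertices with hub 2. With the hub fixed, the remaining symmetry is that of the rim cycle C_6, giving the dihedral group D_6.

D_6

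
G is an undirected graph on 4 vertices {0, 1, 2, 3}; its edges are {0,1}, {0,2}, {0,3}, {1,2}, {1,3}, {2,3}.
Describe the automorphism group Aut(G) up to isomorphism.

S_4

All 4 vertices are pairwise adjacent: G = K_4. Any permutation of the 4 vertices preserves K_4, so Aut(K_4) = S_4 of order 4! = 24.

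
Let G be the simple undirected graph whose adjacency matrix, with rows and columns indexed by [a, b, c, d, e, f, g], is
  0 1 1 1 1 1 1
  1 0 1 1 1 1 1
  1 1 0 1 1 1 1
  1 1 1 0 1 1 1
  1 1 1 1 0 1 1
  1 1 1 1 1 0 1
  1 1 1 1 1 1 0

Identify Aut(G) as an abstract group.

All 7 vertices are pairwise adjacent: G = K_7. Every bijection on the vertex set is an automorphism of K_7; hence Aut(K_7) ≅ S_7, order 5040.

the symmetric group on 7 letters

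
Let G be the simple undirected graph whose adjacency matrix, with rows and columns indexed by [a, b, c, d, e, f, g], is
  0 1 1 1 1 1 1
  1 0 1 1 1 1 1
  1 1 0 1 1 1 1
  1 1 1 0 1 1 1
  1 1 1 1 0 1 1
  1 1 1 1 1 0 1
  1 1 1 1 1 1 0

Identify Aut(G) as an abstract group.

the symmetric group on 7 letters

Every vertex has degree 6, so G is the complete graph K_7. Any permutation of the 7 vertices preserves K_7, so Aut(K_7) = S_7 of order 7! = 5040.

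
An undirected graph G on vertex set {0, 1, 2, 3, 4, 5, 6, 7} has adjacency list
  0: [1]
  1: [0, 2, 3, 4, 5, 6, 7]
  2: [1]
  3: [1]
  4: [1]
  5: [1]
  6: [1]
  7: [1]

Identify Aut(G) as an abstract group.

Vertex 1 has degree 7 and every other vertex has degree 1, so G is the star K_{1,7} with centre 1. The 7 leaves are pairwise interchangeable while the centre is fixed, giving Aut(G) = S_7.

the symmetric group on 7 letters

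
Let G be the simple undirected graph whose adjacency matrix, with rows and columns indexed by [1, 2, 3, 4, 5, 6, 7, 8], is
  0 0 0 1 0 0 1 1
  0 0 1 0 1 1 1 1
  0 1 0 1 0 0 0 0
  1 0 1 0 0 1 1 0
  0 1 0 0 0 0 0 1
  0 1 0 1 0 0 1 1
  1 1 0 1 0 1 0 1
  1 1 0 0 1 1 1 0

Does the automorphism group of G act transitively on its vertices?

Vertex 1 is the only vertex of degree 3, so every automorphism fixes it; G is not vertex-transitive.

No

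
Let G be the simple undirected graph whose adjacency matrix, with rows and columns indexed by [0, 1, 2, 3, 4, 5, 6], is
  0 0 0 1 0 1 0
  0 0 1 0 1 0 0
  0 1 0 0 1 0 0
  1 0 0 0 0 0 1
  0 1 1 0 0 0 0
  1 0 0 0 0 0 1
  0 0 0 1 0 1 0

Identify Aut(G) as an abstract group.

D_3 × D_4

G has two connected components, {0, 3, 5, 6} and {1, 2, 4}; each is 2-regular, so G = C_4 ⊔ C_3. No automorphism exchanges components of different sizes, hence Aut(G) is the direct product D_3 × D_4, order 48.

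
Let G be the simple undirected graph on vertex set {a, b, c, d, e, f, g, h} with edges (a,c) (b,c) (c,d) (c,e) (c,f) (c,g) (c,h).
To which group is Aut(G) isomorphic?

Vertex c has degree 7 and every other vertex has degree 1, so G is the star K_{1,7} with centre c. The 7 leaves are pairwise interchangeable while the centre is fixed, giving Aut(G) = S_7.

the symmetric group on 7 letters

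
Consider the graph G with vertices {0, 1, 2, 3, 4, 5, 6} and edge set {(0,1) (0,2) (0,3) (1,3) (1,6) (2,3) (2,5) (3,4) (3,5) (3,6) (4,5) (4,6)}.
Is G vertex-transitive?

Vertex 3 is the only vertex of degree 6, so every automorphism fixes it; G is not vertex-transitive.

No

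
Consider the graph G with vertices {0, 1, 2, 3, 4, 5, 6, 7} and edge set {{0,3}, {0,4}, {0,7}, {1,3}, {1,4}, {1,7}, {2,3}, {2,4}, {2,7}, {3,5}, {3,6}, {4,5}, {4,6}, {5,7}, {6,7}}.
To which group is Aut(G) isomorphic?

The vertices split by degree into {3, 4, 7} (degree 5) and {0, 1, 2, 5, 6} (degree 3); every edge runs between the two parts, so G is the complete bipartite graph K_{3,5}. The parts have unequal sizes, so no automorphism swaps them; each part is permuted independently, giving S_5 × S_3 of order 5!·3! = 720.

S_5 × S_3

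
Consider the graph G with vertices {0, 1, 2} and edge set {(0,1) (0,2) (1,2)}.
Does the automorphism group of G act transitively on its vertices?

Yes

Every vertex has degree 2, so G is the complete graph K_3. Any permutation of the 3 vertices preserves K_3, so Aut(K_3) = S_3 of order 3! = 6. Under this action every vertex can be carried to every other, so G is vertex-transitive.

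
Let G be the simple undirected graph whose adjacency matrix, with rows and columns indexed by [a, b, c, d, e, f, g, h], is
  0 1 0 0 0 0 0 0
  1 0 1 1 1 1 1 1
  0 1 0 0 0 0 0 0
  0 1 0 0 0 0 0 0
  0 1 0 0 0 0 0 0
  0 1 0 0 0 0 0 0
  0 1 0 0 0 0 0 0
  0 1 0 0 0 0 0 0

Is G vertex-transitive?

No

Vertex b is the only vertex of degree 7, so every automorphism fixes it; G is not vertex-transitive.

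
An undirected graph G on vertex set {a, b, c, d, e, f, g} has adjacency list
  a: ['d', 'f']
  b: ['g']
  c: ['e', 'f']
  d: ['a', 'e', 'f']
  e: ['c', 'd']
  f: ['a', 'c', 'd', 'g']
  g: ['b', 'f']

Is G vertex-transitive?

Vertex b is the only vertex of degree 1, so every automorphism fixes it; G is not vertex-transitive.

No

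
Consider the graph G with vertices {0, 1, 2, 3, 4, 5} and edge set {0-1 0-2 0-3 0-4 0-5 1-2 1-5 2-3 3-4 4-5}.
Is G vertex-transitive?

Vertex 0 is the only vertex of degree 5, so every automorphism fixes it; G is not vertex-transitive.

No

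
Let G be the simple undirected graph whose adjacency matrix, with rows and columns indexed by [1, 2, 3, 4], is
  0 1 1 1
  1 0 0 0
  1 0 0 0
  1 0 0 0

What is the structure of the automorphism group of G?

Vertex 1 has degree 3 and every other vertex has degree 1, so G is the star K_{1,3} with centre 1. The 3 leaves are pairwise interchangeable while the centre is fixed, giving Aut(G) = S_3.

the symmetric group on 3 letters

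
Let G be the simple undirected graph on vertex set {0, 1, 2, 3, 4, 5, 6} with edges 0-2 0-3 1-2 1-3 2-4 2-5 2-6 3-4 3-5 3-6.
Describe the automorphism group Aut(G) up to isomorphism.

The vertices split by degree into {2, 3} (degree 5) and {0, 1, 4, 5, 6} (degree 2); every edge runs between the two parts, so G is the complete bipartite graph K_{2,5}. The parts have unequal sizes, so no automorphism swaps them; each part is permuted independently, giving S_2 × S_5 of order 2!·5! = 240.

S_2 × S_5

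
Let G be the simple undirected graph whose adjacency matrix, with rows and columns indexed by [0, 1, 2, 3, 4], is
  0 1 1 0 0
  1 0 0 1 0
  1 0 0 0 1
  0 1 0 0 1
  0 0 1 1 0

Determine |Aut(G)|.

Every vertex has degree 2 and the graph is connected, so G is the 5-cycle C_5. The automorphisms of the 5-cycle are exactly the symmetries of a regular 5-gon: the dihedral group D_5, |D_5| = 10.

10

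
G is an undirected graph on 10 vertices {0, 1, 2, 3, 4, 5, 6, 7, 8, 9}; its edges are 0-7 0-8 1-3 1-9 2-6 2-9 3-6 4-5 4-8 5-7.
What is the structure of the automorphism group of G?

G has two connected components, {1, 2, 3, 6, 9} and {0, 4, 5, 7, 8}; each is 2-regular, so G = C_5 ⊔ C_5. Aut of a disjoint union of two copies of C_5 is the wreath product D_5 ≀ Z_2, of order 2·10² = 200.

D_5 ≀ Z_2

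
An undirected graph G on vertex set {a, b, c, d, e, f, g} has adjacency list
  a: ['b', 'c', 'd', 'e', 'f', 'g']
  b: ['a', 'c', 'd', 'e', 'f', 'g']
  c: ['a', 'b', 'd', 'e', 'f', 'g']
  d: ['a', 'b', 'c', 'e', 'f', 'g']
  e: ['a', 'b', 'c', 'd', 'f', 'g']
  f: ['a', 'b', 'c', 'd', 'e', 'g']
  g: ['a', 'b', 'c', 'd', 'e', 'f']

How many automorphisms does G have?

5040

Every vertex has degree 6, so G is the complete graph K_7. Any permutation of the 7 vertices preserves K_7, so Aut(K_7) = S_7 of order 7! = 5040.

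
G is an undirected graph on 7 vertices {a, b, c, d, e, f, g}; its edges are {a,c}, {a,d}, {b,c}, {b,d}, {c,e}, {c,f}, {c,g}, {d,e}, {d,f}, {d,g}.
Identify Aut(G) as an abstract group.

The vertices split by degree into {c, d} (degree 5) and {a, b, e, f, g} (degree 2); every edge runs between the two parts, so G is the complete bipartite graph K_{2,5}. The parts have unequal sizes, so no automorphism swaps them; each part is permuted independently, giving S_2 × S_5 of order 2!·5! = 240.

S_2 × S_5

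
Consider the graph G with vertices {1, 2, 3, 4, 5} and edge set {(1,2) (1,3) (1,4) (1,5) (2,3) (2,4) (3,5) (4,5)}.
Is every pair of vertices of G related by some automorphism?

Vertex 1 is the only vertex of degree 4, so every automorphism fixes it; G is not vertex-transitive.

No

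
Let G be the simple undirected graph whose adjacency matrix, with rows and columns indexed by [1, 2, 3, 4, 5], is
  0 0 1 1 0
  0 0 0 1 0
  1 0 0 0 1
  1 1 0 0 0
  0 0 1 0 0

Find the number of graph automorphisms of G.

2

The degree sequence is [2, 1, 2, 2, 1]; the two degree-1 vertices 2 and 5 are the ends of a path, so G = P_5. The only nontrivial automorphism of a path is the end-to-end reflection, so Aut(G) ≅ Z_2.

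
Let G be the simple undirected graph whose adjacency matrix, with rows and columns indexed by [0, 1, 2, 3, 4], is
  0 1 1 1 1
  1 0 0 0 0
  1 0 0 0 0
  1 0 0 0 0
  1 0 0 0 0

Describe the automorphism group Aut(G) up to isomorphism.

the symmetric group on 4 letters

Vertex 0 has degree 4 and every other vertex has degree 1, so G is the star K_{1,4} with centre 0. The 4 leaves are pairwise interchangeable while the centre is fixed, giving Aut(G) = S_4.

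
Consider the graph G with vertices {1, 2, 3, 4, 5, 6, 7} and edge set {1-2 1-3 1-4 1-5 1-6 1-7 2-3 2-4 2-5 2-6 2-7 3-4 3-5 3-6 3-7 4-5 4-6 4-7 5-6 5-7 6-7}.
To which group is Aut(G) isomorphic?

Every vertex has degree 6, so G is the complete graph K_7. Any permutation of the 7 vertices preserves K_7, so Aut(K_7) = S_7 of order 7! = 5040.

S_7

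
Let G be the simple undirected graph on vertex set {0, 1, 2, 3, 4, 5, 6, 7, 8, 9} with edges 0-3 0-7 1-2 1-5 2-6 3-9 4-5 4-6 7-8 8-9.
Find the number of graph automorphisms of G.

200

G has two connected components, {0, 3, 7, 8, 9} and {1, 2, 4, 5, 6}; each is 2-regular, so G = C_5 ⊔ C_5. Aut of a disjoint union of two copies of C_5 is the wreath product D_5 ≀ Z_2, of order 2·10² = 200.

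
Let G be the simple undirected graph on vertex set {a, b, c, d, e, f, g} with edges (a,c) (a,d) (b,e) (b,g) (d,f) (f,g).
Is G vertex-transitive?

No

Automorphisms preserve degree, but G has vertices of degree 1 and vertices of degree 2; no automorphism maps one to the other, so G is not vertex-transitive.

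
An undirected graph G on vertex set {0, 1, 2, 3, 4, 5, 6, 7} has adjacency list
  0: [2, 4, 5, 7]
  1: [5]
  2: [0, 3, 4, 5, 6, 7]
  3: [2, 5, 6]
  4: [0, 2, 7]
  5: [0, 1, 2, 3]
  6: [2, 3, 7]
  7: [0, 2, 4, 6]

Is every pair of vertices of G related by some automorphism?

Vertex 1 is the only vertex of degree 1, so every automorphism fixes it; G is not vertex-transitive.

No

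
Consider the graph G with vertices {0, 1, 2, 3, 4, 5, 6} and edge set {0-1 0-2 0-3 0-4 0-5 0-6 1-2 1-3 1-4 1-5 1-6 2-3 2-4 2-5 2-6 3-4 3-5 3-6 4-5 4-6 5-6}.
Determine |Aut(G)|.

5040

Every vertex has degree 6, so G is the complete graph K_7. Every bijection on the vertex set is an automorphism of K_7; hence Aut(K_7) ≅ S_7, order 5040.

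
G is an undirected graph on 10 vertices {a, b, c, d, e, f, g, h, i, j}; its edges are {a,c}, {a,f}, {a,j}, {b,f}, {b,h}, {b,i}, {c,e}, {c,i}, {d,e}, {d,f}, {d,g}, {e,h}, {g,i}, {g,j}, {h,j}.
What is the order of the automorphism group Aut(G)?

G is 3-regular on 10 vertices with no triangles and no 4-cycles (girth 5): this is the Petersen graph. It is a classical fact that the Petersen graph has automorphism group S_5 (order 120), arising from its description as the Kneser graph K(5,2).

120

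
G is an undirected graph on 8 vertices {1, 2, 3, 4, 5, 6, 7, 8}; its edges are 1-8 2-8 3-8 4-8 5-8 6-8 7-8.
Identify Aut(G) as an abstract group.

Vertex 8 has degree 7 and every other vertex has degree 1, so G is the star K_{1,7} with centre 8. Any automorphism fixes the centre and permutes the 7 leaves freely, so Aut(G) ≅ S_7 of order 7! = 5040.

S_7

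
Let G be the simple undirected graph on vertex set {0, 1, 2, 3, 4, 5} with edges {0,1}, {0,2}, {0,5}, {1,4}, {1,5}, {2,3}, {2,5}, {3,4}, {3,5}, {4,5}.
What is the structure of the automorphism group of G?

Vertex 5 is the unique vertex of degree 5; the remaining 5 vertices each have degree 3 and induce a cycle, so G is the wheel on 6 vertices with hub 5. With the hub fixed, the remaining symmetry is that of the rim cycle C_5, giving the dihedral group D_5.

the dihedral group of order 10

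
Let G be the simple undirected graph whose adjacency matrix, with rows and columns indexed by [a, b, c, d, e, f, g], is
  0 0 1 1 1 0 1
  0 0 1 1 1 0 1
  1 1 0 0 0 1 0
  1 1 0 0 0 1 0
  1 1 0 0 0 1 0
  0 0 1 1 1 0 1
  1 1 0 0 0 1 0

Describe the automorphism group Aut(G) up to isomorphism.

The vertices split by degree into {a, b, f} (degree 4) and {c, d, e, g} (degree 3); every edge runs between the two parts, so G is the complete bipartite graph K_{3,4}. The parts have unequal sizes, so no automorphism swaps them; each part is permuted independently, giving S_4 × S_3 of order 4!·3! = 144.

S_4 × S_3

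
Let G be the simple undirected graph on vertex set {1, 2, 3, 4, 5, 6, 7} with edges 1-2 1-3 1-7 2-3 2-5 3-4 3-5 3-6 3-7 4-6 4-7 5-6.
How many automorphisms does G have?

Vertex 3 is the unique vertex of degree 6; the remaining 6 vertices each have degree 3 and induce a cycle, so G is the wheel on 7 vertices with hub 3. With the hub fixed, the remaining symmetry is that of the rim cycle C_6, giving the dihedral group D_6.

12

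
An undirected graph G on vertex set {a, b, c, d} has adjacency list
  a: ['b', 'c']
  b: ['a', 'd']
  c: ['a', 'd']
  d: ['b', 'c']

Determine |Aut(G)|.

G is 2-regular and bipartite on 2^2 = 4 vertices with girth 4; it is the hypercube graph Q_2. Aut(Q_2) consists of the signed permutations of the 2 coordinate axes: 2! permutations times 2^2 sign flips, so |Aut| = 2^2·2! = 8.

8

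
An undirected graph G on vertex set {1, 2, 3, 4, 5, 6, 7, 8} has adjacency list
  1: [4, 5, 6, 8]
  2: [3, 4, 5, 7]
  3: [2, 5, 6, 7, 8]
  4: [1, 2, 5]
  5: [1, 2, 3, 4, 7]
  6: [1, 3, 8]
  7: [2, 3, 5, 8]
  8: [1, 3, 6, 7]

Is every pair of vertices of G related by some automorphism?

Automorphisms preserve degree, but G has vertices of degree 3 and vertices of degree 5; no automorphism maps one to the other, so G is not vertex-transitive.

No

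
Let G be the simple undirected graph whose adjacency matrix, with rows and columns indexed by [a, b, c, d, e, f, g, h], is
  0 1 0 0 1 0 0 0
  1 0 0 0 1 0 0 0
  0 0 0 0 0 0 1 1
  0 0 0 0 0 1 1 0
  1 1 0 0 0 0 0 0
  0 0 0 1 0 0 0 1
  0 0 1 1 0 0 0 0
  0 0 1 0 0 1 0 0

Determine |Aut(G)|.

G has two connected components, {c, d, f, g, h} and {a, b, e}; each is 2-regular, so G = C_5 ⊔ C_3. No automorphism exchanges components of different sizes, hence Aut(G) is the direct product D_5 × D_3, order 60.

60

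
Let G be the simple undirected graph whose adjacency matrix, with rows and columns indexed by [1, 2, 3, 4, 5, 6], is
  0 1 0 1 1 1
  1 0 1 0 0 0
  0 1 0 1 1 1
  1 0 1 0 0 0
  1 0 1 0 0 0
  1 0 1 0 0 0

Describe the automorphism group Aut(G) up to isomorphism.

S_4 × S_2

The vertices split by degree into {1, 3} (degree 4) and {2, 4, 5, 6} (degree 2); every edge runs between the two parts, so G is the complete bipartite graph K_{2,4}. The parts have unequal sizes, so no automorphism swaps them; each part is permuted independently, giving S_4 × S_2 of order 4!·2! = 48.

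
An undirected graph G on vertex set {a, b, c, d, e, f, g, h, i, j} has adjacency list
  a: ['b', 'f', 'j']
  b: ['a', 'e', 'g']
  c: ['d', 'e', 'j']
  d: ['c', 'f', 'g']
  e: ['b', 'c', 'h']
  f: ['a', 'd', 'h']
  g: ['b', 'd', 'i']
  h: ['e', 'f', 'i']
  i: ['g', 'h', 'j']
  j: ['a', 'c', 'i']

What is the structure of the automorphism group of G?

G is 3-regular on 10 vertices with no triangles and no 4-cycles (girth 5): this is the Petersen graph. It is a classical fact that the Petersen graph has automorphism group S_5 (order 120), arising from its description as the Kneser graph K(5,2).

S_5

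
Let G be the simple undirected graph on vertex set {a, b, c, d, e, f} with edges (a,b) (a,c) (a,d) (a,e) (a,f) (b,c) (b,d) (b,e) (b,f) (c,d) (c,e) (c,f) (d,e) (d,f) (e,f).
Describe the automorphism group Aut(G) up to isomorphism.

Every vertex has degree 5, so G is the complete graph K_6. Every bijection on the vertex set is an automorphism of K_6; hence Aut(K_6) ≅ S_6, order 720.

the symmetric group on 6 letters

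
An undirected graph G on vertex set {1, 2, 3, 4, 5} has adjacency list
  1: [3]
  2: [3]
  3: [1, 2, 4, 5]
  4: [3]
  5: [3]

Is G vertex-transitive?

No

Vertex 3 is the only vertex of degree 4, so every automorphism fixes it; G is not vertex-transitive.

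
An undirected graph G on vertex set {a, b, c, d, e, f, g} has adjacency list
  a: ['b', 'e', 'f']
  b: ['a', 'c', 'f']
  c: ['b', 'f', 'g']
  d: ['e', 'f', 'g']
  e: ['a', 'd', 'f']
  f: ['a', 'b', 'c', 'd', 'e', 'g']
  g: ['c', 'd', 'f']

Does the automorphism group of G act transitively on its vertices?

No

Vertex f is the only vertex of degree 6, so every automorphism fixes it; G is not vertex-transitive.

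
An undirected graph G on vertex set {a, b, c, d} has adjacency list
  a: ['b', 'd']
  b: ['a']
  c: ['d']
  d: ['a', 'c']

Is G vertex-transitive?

Automorphisms preserve degree, but G has vertices of degree 1 and vertices of degree 2; no automorphism maps one to the other, so G is not vertex-transitive.

No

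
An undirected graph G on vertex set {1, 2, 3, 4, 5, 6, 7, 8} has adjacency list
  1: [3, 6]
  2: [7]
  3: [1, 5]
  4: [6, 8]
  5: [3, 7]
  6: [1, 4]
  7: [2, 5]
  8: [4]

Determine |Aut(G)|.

2

The degree sequence is [2, 1, 2, 2, 2, 2, 2, 1]; the two degree-1 vertices 2 and 8 are the ends of a path, so G = P_8. A path has exactly one nontrivial symmetry — reversal — giving Aut(G) of order 2.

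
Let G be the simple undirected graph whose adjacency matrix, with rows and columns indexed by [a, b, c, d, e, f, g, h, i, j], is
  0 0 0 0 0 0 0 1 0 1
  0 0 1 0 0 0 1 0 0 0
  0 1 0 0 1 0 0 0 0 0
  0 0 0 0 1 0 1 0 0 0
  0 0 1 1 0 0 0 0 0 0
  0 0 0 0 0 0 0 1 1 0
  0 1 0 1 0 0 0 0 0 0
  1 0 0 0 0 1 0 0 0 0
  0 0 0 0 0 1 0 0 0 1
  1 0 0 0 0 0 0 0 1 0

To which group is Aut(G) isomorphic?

G has two connected components, {b, c, d, e, g} and {a, f, h, i, j}; each is 2-regular, so G = C_5 ⊔ C_5. With two isomorphic components, Aut(G) = Aut(C_5) ≀ S_2 = (D_5 × D_5) ⋊ Z_2: permute each cycle by D_5, then optionally swap the two cycles. Order 2·(2·5)² = 200.

D_5 ≀ Z_2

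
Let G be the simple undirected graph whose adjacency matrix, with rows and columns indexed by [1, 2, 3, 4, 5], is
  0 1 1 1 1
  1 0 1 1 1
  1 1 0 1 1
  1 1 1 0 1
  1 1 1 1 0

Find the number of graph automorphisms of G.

Every vertex has degree 4, so G is the complete graph K_5. Every bijection on the vertex set is an automorphism of K_5; hence Aut(K_5) ≅ S_5, order 120.

120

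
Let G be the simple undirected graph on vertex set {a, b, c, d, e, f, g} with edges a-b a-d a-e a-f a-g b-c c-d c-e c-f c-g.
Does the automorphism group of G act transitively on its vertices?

No

Automorphisms preserve degree, but G has vertices of degree 2 and vertices of degree 5; no automorphism maps one to the other, so G is not vertex-transitive.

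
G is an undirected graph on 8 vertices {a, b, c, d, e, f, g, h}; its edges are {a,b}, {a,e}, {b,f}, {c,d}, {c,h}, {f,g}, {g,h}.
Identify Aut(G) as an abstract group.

The degree sequence is [2, 2, 2, 1, 1, 2, 2, 2]; the two degree-1 vertices d and e are the ends of a path, so G = P_8. A path has exactly one nontrivial symmetry — reversal — giving Aut(G) of order 2.

the cyclic group of order 2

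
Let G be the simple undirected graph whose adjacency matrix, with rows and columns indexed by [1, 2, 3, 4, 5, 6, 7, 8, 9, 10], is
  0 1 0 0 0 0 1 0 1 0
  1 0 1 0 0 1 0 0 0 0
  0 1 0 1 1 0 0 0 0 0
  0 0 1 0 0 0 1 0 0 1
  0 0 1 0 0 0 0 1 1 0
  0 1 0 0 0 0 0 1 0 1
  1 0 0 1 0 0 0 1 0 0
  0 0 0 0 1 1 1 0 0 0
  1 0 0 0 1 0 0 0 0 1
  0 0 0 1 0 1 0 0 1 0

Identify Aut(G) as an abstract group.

the symmetric group S_5

G is 3-regular on 10 vertices with no triangles and no 4-cycles (girth 5): this is the Petersen graph. Viewing the Petersen graph as the Kneser graph K(5,2) — vertices are 2-subsets of {1,…,5}, edges join disjoint pairs — its automorphisms are exactly the permutations of the 5-element set, so Aut ≅ S_5 of order 120.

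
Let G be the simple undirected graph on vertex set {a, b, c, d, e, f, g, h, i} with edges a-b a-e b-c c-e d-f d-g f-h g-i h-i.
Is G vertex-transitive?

No

G has two connected components, {d, f, g, h, i} and {a, b, c, e}; each is 2-regular, so G = C_5 ⊔ C_4. The orbit of a under Aut(G) is {a, b, c, e}, which does not contain d, so G is not vertex-transitive.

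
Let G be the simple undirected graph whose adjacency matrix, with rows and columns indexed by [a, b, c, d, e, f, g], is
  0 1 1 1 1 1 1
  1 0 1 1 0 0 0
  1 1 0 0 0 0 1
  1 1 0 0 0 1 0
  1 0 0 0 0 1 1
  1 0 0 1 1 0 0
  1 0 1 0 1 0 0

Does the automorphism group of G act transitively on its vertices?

No

Vertex a is the only vertex of degree 6, so every automorphism fixes it; G is not vertex-transitive.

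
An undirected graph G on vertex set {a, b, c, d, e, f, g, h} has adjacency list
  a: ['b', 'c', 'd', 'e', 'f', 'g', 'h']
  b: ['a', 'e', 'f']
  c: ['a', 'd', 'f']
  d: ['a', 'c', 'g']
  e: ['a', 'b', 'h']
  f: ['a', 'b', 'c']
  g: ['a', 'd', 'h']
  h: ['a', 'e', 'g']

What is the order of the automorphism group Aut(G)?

14

Vertex a is the unique vertex of degree 7; the remaining 7 vertices each have degree 3 and induce a cycle, so G is the wheel on 8 vertices with hub a. With the hub fixed, the remaining symmetry is that of the rim cycle C_7, giving the dihedral group D_7.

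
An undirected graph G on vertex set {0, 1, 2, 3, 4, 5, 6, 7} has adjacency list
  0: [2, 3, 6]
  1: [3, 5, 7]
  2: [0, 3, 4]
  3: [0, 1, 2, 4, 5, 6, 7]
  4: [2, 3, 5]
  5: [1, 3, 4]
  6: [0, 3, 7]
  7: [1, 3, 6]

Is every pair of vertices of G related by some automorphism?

No

Vertex 3 is the only vertex of degree 7, so every automorphism fixes it; G is not vertex-transitive.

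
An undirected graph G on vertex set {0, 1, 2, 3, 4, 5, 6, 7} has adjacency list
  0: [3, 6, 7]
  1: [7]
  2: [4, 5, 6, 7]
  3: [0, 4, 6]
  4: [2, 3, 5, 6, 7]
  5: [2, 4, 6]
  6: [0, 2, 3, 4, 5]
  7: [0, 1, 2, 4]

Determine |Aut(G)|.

Degrees alone do not determine every vertex (e.g. 0 and 3 both have degree 3), but their neighbour-degree multisets differ: N(0) has degrees [3, 4, 5] while N(3) has degrees [3, 5, 5]. Repeating this refinement separates all vertices, so the only automorphism is the identity.

1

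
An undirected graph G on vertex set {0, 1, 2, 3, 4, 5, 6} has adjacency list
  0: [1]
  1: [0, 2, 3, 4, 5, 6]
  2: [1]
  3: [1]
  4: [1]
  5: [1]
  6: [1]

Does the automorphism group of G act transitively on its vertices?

No

Vertex 1 is the only vertex of degree 6, so every automorphism fixes it; G is not vertex-transitive.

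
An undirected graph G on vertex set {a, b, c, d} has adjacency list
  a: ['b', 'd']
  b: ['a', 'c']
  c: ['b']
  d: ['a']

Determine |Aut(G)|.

The degree sequence is [2, 2, 1, 1]; the two degree-1 vertices c and d are the ends of a path, so G = P_4. The only nontrivial automorphism of a path is the end-to-end reflection, so Aut(G) ≅ Z_2.

2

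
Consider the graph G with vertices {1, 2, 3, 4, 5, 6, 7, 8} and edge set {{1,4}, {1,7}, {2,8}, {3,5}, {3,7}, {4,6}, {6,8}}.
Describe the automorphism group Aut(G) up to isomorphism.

the cyclic group of order 2

The degree sequence is [2, 1, 2, 2, 1, 2, 2, 2]; the two degree-1 vertices 2 and 5 are the ends of a path, so G = P_8. A path has exactly one nontrivial symmetry — reversal — giving Aut(G) of order 2.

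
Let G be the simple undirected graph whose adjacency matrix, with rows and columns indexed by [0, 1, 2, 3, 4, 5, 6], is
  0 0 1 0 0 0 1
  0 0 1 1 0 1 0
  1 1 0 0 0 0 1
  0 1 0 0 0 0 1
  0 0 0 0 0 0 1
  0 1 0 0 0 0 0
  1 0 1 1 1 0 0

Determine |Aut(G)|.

1

The degree sequence is [2, 3, 3, 2, 1, 1, 4]. Checking the degree-preserving permutations of the vertex set shows that none except the identity preserves every edge, so Aut(G) is trivial.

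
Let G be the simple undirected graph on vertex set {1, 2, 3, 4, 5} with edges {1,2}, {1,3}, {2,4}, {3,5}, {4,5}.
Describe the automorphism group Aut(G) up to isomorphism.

the dihedral group of order 10

Every vertex has degree 2 and the graph is connected, so G is the 5-cycle C_5. The automorphisms of the 5-cycle are exactly the symmetries of a regular 5-gon: the dihedral group D_5, |D_5| = 10.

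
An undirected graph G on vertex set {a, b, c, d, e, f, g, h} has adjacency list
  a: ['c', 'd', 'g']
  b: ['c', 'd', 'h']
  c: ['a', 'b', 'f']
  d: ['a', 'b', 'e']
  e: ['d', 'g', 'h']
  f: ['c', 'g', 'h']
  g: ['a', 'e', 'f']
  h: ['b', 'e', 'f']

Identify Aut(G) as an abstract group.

Z_2^3 ⋊ S_3

G is 3-regular and bipartite on 2^3 = 8 vertices with girth 4; it is the hypercube graph Q_3. Aut(Q_3) consists of the signed permutations of the 3 coordinate axes: 3! permutations times 2^3 sign flips, so |Aut| = 2^3·3! = 48.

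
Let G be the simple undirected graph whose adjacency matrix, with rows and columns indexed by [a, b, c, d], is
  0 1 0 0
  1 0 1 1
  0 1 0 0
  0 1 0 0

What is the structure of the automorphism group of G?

S_3

Vertex b has degree 3 and every other vertex has degree 1, so G is the star K_{1,3} with centre b. The 3 leaves are pairwise interchangeable while the centre is fixed, giving Aut(G) = S_3.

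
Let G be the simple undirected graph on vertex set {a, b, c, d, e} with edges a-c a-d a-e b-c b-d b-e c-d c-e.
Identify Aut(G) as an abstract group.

Vertex c is the unique vertex of degree 4; the remaining 4 vertices each have degree 3 and induce a cycle, so G is the wheel on 5 vertices with hub c. Every automorphism fixes the hub and acts on the rim 4-cycle, so Aut(G) ≅ Aut(C_4) = D_4 of order 8.

the dihedral group of order 8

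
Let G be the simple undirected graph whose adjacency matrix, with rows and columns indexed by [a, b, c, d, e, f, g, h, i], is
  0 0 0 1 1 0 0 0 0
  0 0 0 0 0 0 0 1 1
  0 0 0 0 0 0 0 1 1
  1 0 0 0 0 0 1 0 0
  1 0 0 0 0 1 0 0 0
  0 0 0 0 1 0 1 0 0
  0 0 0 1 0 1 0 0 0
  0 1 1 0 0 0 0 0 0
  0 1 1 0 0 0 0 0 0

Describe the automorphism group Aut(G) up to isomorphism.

D_5 × D_4

G has two connected components, {a, d, e, f, g} and {b, c, h, i}; each is 2-regular, so G = C_5 ⊔ C_4. No automorphism exchanges components of different sizes, hence Aut(G) is the direct product D_5 × D_4, order 80.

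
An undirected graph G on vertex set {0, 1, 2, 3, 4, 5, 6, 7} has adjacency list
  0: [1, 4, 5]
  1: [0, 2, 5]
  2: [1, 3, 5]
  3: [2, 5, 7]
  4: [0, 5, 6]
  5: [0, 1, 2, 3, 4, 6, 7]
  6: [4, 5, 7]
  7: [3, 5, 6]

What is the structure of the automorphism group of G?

Vertex 5 is the unique vertex of degree 7; the remaining 7 vertices each have degree 3 and induce a cycle, so G is the wheel on 8 vertices with hub 5. Every automorphism fixes the hub and acts on the rim 7-cycle, so Aut(G) ≅ Aut(C_7) = D_7 of order 14.

D_7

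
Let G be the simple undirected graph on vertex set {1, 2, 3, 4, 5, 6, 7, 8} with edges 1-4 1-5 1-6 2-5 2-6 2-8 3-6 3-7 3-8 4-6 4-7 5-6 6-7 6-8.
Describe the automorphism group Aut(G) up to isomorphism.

Vertex 6 is the unique vertex of degree 7; the remaining 7 vertices each have degree 3 and induce a cycle, so G is the wheel on 8 vertices with hub 6. With the hub fixed, the remaining symmetry is that of the rim cycle C_7, giving the dihedral group D_7.

D_7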